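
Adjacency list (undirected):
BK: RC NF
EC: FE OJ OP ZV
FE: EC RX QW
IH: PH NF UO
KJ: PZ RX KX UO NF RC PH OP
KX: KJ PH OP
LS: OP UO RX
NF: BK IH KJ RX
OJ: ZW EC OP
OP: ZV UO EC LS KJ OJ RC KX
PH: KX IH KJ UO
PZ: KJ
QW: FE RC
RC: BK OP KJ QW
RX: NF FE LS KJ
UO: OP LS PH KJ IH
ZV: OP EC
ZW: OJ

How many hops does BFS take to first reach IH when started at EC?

Level 0: EC
Level 1: FE, OJ, OP, ZV
Level 2: KJ, KX, LS, QW, RC, RX, UO, ZW
Level 3: BK, IH, NF, PH, PZ
IH first appears at level 3.

3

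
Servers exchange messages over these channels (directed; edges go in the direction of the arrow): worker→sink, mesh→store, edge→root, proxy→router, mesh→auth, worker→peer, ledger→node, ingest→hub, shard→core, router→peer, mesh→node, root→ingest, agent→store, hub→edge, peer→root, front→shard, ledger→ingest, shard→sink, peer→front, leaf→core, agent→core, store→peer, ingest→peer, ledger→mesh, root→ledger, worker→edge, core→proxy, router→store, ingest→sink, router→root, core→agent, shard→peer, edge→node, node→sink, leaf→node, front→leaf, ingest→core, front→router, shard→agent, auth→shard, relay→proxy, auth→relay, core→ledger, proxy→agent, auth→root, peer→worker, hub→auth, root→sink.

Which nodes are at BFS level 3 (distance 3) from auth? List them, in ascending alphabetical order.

front, hub, mesh, node, router, store, worker

Level 0: auth
Level 1: relay, root, shard
Level 2: agent, core, ingest, ledger, peer, proxy, sink
Level 3: front, hub, mesh, node, router, store, worker
Level 4: edge, leaf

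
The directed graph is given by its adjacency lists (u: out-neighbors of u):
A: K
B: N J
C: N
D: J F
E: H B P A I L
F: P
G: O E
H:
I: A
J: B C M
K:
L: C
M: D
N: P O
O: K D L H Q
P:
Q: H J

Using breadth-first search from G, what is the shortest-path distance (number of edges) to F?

3

Level 0: G
Level 1: E, O
Level 2: A, B, D, H, I, K, L, P, Q
Level 3: C, F, J, N
Level 4: M
F first appears at level 3.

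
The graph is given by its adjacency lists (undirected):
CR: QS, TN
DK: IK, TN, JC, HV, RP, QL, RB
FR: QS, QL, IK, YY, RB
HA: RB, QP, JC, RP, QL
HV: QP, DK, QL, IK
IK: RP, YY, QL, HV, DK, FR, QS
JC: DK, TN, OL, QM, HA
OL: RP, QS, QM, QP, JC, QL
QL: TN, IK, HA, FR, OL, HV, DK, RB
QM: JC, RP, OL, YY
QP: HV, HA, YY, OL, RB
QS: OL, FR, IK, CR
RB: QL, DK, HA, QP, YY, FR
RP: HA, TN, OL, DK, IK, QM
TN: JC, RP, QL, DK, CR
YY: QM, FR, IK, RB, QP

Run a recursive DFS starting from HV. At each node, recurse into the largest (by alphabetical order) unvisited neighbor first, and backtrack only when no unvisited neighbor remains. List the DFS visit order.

HV → QP → YY → RB → QL → TN → RP → QM → OL → QS → IK → FR → DK → JC → HA → CR

Visit HV
HV → QP
QP → YY
YY → RB
RB → QL
QL → TN
TN → RP
RP → QM
QM → OL
OL → QS
QS → IK
IK → FR
IK → DK
DK → JC
JC → HA
QS → CR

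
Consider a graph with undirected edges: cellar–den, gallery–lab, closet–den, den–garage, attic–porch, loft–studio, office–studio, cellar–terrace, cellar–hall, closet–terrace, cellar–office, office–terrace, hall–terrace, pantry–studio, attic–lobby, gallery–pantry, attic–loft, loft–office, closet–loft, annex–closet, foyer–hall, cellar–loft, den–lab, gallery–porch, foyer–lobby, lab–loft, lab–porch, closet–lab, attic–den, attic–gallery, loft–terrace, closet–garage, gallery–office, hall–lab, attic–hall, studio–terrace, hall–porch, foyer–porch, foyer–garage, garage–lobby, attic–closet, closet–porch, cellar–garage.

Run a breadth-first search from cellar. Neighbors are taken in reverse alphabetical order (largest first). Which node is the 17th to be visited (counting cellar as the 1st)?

annex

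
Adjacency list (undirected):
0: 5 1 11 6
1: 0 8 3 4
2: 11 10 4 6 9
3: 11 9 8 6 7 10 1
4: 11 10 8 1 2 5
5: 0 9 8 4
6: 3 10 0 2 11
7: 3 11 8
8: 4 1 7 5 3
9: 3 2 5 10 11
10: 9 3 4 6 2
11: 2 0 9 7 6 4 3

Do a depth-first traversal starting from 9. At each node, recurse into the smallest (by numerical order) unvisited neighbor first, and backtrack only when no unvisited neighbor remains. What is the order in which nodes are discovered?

Visit 9
9 → 2
2 → 4
4 → 1
1 → 0
0 → 5
5 → 8
8 → 3
3 → 6
6 → 10
6 → 11
11 → 7

9, 2, 4, 1, 0, 5, 8, 3, 6, 10, 11, 7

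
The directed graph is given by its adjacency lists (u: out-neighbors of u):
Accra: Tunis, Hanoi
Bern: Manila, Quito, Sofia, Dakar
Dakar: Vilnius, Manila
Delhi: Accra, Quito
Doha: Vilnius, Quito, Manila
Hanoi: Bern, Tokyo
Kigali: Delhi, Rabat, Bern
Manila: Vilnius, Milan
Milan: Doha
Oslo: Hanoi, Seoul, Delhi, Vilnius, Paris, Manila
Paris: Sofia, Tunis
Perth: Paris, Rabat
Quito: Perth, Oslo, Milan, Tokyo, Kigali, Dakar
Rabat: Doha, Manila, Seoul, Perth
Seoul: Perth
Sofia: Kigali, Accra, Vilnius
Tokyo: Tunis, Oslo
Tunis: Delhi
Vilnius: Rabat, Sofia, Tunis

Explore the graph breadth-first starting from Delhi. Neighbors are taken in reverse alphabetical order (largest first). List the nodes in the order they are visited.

Delhi, Quito, Accra, Tokyo, Perth, Oslo, Milan, Kigali, Dakar, Tunis, Hanoi, Rabat, Paris, Vilnius, Seoul, Manila, Doha, Bern, Sofia

Visit Delhi; enqueue Quito, Accra → queue [Quito, Accra]
Visit Quito; enqueue Tokyo, Perth, Oslo, Milan, Kigali, Dakar → queue [Accra, Tokyo, Perth, Oslo, Milan, Kigali, Dakar]
Visit Accra; enqueue Tunis, Hanoi → queue [Tokyo, Perth, Oslo, Milan, Kigali, Dakar, Tunis, Hanoi]
Visit Tokyo → queue [Perth, Oslo, Milan, Kigali, Dakar, Tunis, Hanoi]
Visit Perth; enqueue Rabat, Paris → queue [Oslo, Milan, Kigali, Dakar, Tunis, Hanoi, Rabat, Paris]
Visit Oslo; enqueue Vilnius, Seoul, Manila → queue [Milan, Kigali, Dakar, Tunis, Hanoi, Rabat, Paris, Vilnius, Seoul, Manila]
Visit Milan; enqueue Doha → queue [Kigali, Dakar, Tunis, Hanoi, Rabat, Paris, Vilnius, Seoul, Manila, Doha]
Visit Kigali; enqueue Bern → queue [Dakar, Tunis, Hanoi, Rabat, Paris, Vilnius, Seoul, Manila, Doha, Bern]
Visit Dakar → queue [Tunis, Hanoi, Rabat, Paris, Vilnius, Seoul, Manila, Doha, Bern]
Visit Tunis → queue [Hanoi, Rabat, Paris, Vilnius, Seoul, Manila, Doha, Bern]
Visit Hanoi → queue [Rabat, Paris, Vilnius, Seoul, Manila, Doha, Bern]
Visit Rabat → queue [Paris, Vilnius, Seoul, Manila, Doha, Bern]
Visit Paris; enqueue Sofia → queue [Vilnius, Seoul, Manila, Doha, Bern, Sofia]
Visit Vilnius → queue [Seoul, Manila, Doha, Bern, Sofia]
Visit Seoul → queue [Manila, Doha, Bern, Sofia]
Visit Manila → queue [Doha, Bern, Sofia]
Visit Doha → queue [Bern, Sofia]
Visit Bern → queue [Sofia]
Visit Sofia → queue []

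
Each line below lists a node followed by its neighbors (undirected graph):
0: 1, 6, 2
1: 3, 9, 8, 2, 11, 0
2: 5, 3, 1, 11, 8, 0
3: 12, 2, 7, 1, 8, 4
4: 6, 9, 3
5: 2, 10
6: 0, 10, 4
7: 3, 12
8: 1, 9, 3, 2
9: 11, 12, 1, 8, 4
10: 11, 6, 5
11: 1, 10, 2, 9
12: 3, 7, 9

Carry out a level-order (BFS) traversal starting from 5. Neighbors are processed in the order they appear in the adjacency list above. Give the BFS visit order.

Visit 5; enqueue 2, 10 → queue [2, 10]
Visit 2; enqueue 3, 1, 11, 8, 0 → queue [10, 3, 1, 11, 8, 0]
Visit 10; enqueue 6 → queue [3, 1, 11, 8, 0, 6]
Visit 3; enqueue 12, 7, 4 → queue [1, 11, 8, 0, 6, 12, 7, 4]
Visit 1; enqueue 9 → queue [11, 8, 0, 6, 12, 7, 4, 9]
Visit 11 → queue [8, 0, 6, 12, 7, 4, 9]
Visit 8 → queue [0, 6, 12, 7, 4, 9]
Visit 0 → queue [6, 12, 7, 4, 9]
Visit 6 → queue [12, 7, 4, 9]
Visit 12 → queue [7, 4, 9]
Visit 7 → queue [4, 9]
Visit 4 → queue [9]
Visit 9 → queue []

5, 2, 10, 3, 1, 11, 8, 0, 6, 12, 7, 4, 9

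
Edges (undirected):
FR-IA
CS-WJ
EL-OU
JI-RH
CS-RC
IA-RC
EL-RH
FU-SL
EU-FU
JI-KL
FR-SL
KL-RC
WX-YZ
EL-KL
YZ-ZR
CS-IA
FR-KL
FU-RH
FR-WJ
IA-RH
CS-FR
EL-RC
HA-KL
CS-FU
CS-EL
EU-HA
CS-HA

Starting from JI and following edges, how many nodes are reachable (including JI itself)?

BFS from JI visits: JI, RH, KL, IA, FU, EL, RC, HA, FR, CS, SL, EU, OU, WJ
Reachable nodes: 14 of 17 total.

14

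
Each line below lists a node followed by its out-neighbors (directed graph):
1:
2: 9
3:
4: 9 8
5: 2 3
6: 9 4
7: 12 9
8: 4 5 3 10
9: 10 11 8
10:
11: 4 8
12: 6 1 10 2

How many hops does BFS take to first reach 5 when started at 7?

Level 0: 7
Level 1: 9, 12
Level 2: 1, 2, 6, 8, 10, 11
Level 3: 3, 4, 5
5 first appears at level 3.

3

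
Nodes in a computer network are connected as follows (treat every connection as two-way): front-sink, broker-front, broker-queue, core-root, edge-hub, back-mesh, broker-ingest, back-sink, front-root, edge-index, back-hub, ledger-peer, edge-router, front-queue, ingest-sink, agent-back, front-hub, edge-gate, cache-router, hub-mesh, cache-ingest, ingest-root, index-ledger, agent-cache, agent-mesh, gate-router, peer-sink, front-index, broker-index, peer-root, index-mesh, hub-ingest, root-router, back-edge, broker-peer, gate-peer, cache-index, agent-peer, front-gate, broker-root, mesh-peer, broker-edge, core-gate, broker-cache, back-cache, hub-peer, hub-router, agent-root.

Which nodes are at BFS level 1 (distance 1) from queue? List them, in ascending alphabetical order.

Level 0: queue
Level 1: broker, front
Level 2: cache, edge, gate, hub, index, ingest, peer, root, sink
Level 3: agent, back, core, ledger, mesh, router

broker, front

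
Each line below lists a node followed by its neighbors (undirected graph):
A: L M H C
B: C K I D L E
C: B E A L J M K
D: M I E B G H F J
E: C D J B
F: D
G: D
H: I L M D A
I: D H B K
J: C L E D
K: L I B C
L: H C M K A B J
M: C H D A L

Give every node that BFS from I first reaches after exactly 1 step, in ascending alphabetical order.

B, D, H, K

Level 0: I
Level 1: B, D, H, K
Level 2: A, C, E, F, G, J, L, M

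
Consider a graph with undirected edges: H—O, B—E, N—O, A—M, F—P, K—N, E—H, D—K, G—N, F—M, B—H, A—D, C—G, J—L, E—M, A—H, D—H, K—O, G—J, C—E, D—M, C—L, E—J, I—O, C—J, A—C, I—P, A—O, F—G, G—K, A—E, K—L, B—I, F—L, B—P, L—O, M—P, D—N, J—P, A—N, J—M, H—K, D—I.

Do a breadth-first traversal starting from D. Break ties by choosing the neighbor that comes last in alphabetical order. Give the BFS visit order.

D -> N -> M -> K -> I -> H -> A -> O -> G -> P -> J -> F -> E -> L -> B -> C

Visit D; enqueue N, M, K, I, H, A → queue [N, M, K, I, H, A]
Visit N; enqueue O, G → queue [M, K, I, H, A, O, G]
Visit M; enqueue P, J, F, E → queue [K, I, H, A, O, G, P, J, F, E]
Visit K; enqueue L → queue [I, H, A, O, G, P, J, F, E, L]
Visit I; enqueue B → queue [H, A, O, G, P, J, F, E, L, B]
Visit H → queue [A, O, G, P, J, F, E, L, B]
Visit A; enqueue C → queue [O, G, P, J, F, E, L, B, C]
Visit O → queue [G, P, J, F, E, L, B, C]
Visit G → queue [P, J, F, E, L, B, C]
Visit P → queue [J, F, E, L, B, C]
Visit J → queue [F, E, L, B, C]
Visit F → queue [E, L, B, C]
Visit E → queue [L, B, C]
Visit L → queue [B, C]
Visit B → queue [C]
Visit C → queue []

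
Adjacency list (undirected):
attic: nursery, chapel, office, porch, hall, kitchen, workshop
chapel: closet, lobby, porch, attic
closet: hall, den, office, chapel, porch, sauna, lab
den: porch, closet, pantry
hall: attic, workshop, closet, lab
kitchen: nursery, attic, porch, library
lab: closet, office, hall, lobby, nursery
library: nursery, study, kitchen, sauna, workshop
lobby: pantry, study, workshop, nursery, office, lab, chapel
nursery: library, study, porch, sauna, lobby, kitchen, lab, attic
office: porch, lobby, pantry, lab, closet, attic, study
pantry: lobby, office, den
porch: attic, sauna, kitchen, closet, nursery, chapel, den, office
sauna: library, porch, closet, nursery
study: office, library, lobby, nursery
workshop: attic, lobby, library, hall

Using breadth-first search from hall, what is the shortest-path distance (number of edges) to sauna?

2

Level 0: hall
Level 1: attic, closet, lab, workshop
Level 2: chapel, den, kitchen, library, lobby, nursery, office, porch, sauna
Level 3: pantry, study
sauna first appears at level 2.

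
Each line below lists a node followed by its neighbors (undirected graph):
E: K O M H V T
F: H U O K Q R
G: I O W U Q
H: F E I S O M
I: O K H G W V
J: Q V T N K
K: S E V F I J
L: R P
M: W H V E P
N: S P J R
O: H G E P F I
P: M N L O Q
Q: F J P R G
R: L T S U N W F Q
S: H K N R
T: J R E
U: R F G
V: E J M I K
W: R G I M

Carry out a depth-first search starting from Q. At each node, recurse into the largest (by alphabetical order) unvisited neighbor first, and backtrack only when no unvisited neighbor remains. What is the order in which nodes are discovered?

Q, R, W, M, V, K, S, N, P, O, I, H, F, U, G, E, T, J, L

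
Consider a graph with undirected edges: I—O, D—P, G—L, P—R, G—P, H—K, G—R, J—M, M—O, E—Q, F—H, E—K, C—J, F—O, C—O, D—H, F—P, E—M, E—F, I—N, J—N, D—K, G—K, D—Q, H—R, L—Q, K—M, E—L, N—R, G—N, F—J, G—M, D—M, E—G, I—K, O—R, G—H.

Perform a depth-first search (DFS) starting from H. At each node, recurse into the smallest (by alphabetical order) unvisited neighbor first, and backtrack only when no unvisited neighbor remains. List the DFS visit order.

Visit H
H → D
D → K
K → E
E → F
F → J
J → C
C → O
O → I
I → N
N → G
G → L
L → Q
G → M
G → P
P → R

H, D, K, E, F, J, C, O, I, N, G, L, Q, M, P, R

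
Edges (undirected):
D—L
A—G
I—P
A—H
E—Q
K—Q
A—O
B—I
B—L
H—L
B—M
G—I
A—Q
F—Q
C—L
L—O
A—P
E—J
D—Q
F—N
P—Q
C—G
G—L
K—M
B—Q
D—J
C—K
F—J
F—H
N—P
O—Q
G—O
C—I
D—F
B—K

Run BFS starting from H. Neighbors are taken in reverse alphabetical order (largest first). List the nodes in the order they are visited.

H, L, F, A, O, G, D, C, B, Q, N, J, P, I, K, M, E

Visit H; enqueue L, F, A → queue [L, F, A]
Visit L; enqueue O, G, D, C, B → queue [F, A, O, G, D, C, B]
Visit F; enqueue Q, N, J → queue [A, O, G, D, C, B, Q, N, J]
Visit A; enqueue P → queue [O, G, D, C, B, Q, N, J, P]
Visit O → queue [G, D, C, B, Q, N, J, P]
Visit G; enqueue I → queue [D, C, B, Q, N, J, P, I]
Visit D → queue [C, B, Q, N, J, P, I]
Visit C; enqueue K → queue [B, Q, N, J, P, I, K]
Visit B; enqueue M → queue [Q, N, J, P, I, K, M]
Visit Q; enqueue E → queue [N, J, P, I, K, M, E]
Visit N → queue [J, P, I, K, M, E]
Visit J → queue [P, I, K, M, E]
Visit P → queue [I, K, M, E]
Visit I → queue [K, M, E]
Visit K → queue [M, E]
Visit M → queue [E]
Visit E → queue []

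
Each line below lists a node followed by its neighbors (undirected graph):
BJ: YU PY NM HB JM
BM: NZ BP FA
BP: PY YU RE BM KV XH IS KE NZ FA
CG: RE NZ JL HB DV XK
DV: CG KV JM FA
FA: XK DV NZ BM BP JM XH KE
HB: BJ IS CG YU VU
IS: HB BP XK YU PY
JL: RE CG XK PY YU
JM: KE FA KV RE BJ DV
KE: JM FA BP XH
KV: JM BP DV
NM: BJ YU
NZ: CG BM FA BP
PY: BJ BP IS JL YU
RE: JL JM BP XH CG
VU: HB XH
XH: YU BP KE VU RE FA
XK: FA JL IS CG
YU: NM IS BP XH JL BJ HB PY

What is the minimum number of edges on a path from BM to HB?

3

Level 0: BM
Level 1: BP, FA, NZ
Level 2: CG, DV, IS, JM, KE, KV, PY, RE, XH, XK, YU
Level 3: BJ, HB, JL, NM, VU
HB first appears at level 3.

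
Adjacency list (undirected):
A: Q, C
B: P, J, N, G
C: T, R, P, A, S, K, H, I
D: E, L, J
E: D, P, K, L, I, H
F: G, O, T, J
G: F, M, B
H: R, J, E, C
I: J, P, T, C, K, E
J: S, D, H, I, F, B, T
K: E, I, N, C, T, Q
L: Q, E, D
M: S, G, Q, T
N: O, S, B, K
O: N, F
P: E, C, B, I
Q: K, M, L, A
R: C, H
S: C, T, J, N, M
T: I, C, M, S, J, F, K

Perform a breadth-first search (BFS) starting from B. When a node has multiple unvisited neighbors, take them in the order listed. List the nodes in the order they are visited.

Visit B; enqueue P, J, N, G → queue [P, J, N, G]
Visit P; enqueue E, C, I → queue [J, N, G, E, C, I]
Visit J; enqueue S, D, H, F, T → queue [N, G, E, C, I, S, D, H, F, T]
Visit N; enqueue O, K → queue [G, E, C, I, S, D, H, F, T, O, K]
Visit G; enqueue M → queue [E, C, I, S, D, H, F, T, O, K, M]
Visit E; enqueue L → queue [C, I, S, D, H, F, T, O, K, M, L]
Visit C; enqueue R, A → queue [I, S, D, H, F, T, O, K, M, L, R, A]
Visit I → queue [S, D, H, F, T, O, K, M, L, R, A]
Visit S → queue [D, H, F, T, O, K, M, L, R, A]
Visit D → queue [H, F, T, O, K, M, L, R, A]
Visit H → queue [F, T, O, K, M, L, R, A]
Visit F → queue [T, O, K, M, L, R, A]
Visit T → queue [O, K, M, L, R, A]
Visit O → queue [K, M, L, R, A]
Visit K; enqueue Q → queue [M, L, R, A, Q]
Visit M → queue [L, R, A, Q]
Visit L → queue [R, A, Q]
Visit R → queue [A, Q]
Visit A → queue [Q]
Visit Q → queue []

B, P, J, N, G, E, C, I, S, D, H, F, T, O, K, M, L, R, A, Q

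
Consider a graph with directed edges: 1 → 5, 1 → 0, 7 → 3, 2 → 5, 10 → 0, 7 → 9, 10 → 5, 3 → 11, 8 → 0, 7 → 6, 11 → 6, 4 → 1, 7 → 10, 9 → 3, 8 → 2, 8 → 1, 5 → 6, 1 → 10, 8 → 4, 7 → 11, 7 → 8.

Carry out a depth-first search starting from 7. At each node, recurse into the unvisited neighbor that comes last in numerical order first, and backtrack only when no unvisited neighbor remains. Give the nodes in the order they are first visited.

7, 11, 6, 10, 5, 0, 9, 3, 8, 4, 1, 2

Visit 7
7 → 11
11 → 6
7 → 10
10 → 5
10 → 0
7 → 9
9 → 3
7 → 8
8 → 4
4 → 1
8 → 2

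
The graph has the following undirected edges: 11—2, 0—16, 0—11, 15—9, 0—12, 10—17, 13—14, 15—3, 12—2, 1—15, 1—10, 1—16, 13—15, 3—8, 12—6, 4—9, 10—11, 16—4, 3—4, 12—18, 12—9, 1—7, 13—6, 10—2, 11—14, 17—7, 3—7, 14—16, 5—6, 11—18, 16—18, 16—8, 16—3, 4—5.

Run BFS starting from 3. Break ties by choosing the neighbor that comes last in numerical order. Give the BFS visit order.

3 -> 16 -> 15 -> 8 -> 7 -> 4 -> 18 -> 14 -> 1 -> 0 -> 13 -> 9 -> 17 -> 5 -> 12 -> 11 -> 10 -> 6 -> 2

Visit 3; enqueue 16, 15, 8, 7, 4 → queue [16, 15, 8, 7, 4]
Visit 16; enqueue 18, 14, 1, 0 → queue [15, 8, 7, 4, 18, 14, 1, 0]
Visit 15; enqueue 13, 9 → queue [8, 7, 4, 18, 14, 1, 0, 13, 9]
Visit 8 → queue [7, 4, 18, 14, 1, 0, 13, 9]
Visit 7; enqueue 17 → queue [4, 18, 14, 1, 0, 13, 9, 17]
Visit 4; enqueue 5 → queue [18, 14, 1, 0, 13, 9, 17, 5]
Visit 18; enqueue 12, 11 → queue [14, 1, 0, 13, 9, 17, 5, 12, 11]
Visit 14 → queue [1, 0, 13, 9, 17, 5, 12, 11]
Visit 1; enqueue 10 → queue [0, 13, 9, 17, 5, 12, 11, 10]
Visit 0 → queue [13, 9, 17, 5, 12, 11, 10]
Visit 13; enqueue 6 → queue [9, 17, 5, 12, 11, 10, 6]
Visit 9 → queue [17, 5, 12, 11, 10, 6]
Visit 17 → queue [5, 12, 11, 10, 6]
Visit 5 → queue [12, 11, 10, 6]
Visit 12; enqueue 2 → queue [11, 10, 6, 2]
Visit 11 → queue [10, 6, 2]
Visit 10 → queue [6, 2]
Visit 6 → queue [2]
Visit 2 → queue []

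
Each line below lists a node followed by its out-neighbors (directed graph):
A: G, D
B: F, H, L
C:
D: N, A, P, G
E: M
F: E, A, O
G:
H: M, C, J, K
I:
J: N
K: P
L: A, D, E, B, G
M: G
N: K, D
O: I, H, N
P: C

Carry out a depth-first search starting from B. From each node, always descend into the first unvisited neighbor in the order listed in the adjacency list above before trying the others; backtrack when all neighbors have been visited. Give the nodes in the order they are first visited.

B, F, E, M, G, A, D, N, K, P, C, O, I, H, J, L

Visit B
B → F
F → E
E → M
M → G
F → A
A → D
D → N
N → K
K → P
P → C
F → O
O → I
O → H
H → J
B → L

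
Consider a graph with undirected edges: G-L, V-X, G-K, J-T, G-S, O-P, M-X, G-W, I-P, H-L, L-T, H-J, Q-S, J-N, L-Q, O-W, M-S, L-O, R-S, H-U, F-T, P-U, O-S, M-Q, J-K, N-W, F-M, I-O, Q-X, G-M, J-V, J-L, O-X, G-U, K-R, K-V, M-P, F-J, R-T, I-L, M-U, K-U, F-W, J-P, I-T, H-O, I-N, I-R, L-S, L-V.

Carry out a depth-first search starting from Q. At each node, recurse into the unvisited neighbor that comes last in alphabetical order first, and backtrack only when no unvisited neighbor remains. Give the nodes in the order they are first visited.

Q X V L T R S O W N J P U M G K F H I

Visit Q
Q → X
X → V
V → L
L → T
T → R
R → S
S → O
O → W
W → N
N → J
J → P
P → U
U → M
M → G
G → K
M → F
U → H
P → I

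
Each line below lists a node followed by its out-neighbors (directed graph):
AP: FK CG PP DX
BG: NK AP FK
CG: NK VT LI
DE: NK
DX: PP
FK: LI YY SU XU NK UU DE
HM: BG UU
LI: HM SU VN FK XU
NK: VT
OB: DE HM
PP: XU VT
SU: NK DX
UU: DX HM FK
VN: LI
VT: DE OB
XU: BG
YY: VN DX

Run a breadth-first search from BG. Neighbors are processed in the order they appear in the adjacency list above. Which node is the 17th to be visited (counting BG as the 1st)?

Visit BG; enqueue NK, AP, FK → queue [NK, AP, FK]
Visit NK; enqueue VT → queue [AP, FK, VT]
Visit AP; enqueue CG, PP, DX → queue [FK, VT, CG, PP, DX]
Visit FK; enqueue LI, YY, SU, XU, UU, DE → queue [VT, CG, PP, DX, LI, YY, SU, XU, UU, DE]
Visit VT; enqueue OB → queue [CG, PP, DX, LI, YY, SU, XU, UU, DE, OB]
Visit CG → queue [PP, DX, LI, YY, SU, XU, UU, DE, OB]
Visit PP → queue [DX, LI, YY, SU, XU, UU, DE, OB]
Visit DX → queue [LI, YY, SU, XU, UU, DE, OB]
Visit LI; enqueue HM, VN → queue [YY, SU, XU, UU, DE, OB, HM, VN]
Visit YY → queue [SU, XU, UU, DE, OB, HM, VN]
Visit SU → queue [XU, UU, DE, OB, HM, VN]
Visit XU → queue [UU, DE, OB, HM, VN]
Visit UU → queue [DE, OB, HM, VN]
Visit DE → queue [OB, HM, VN]
Visit OB → queue [HM, VN]
Visit HM → queue [VN]
Visit VN → queue []

Visit order: BG, NK, AP, FK, VT, CG, PP, DX, LI, YY, SU, XU, UU, DE, OB, HM, VN

VN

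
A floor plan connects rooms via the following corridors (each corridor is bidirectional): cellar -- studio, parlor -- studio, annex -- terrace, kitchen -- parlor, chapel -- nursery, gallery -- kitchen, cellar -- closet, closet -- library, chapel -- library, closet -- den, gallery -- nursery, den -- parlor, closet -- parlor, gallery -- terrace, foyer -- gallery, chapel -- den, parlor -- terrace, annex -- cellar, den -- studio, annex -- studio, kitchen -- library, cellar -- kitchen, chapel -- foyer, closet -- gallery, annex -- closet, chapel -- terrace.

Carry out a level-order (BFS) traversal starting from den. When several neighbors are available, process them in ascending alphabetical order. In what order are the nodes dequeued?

Visit den; enqueue chapel, closet, parlor, studio → queue [chapel, closet, parlor, studio]
Visit chapel; enqueue foyer, library, nursery, terrace → queue [closet, parlor, studio, foyer, library, nursery, terrace]
Visit closet; enqueue annex, cellar, gallery → queue [parlor, studio, foyer, library, nursery, terrace, annex, cellar, gallery]
Visit parlor; enqueue kitchen → queue [studio, foyer, library, nursery, terrace, annex, cellar, gallery, kitchen]
Visit studio → queue [foyer, library, nursery, terrace, annex, cellar, gallery, kitchen]
Visit foyer → queue [library, nursery, terrace, annex, cellar, gallery, kitchen]
Visit library → queue [nursery, terrace, annex, cellar, gallery, kitchen]
Visit nursery → queue [terrace, annex, cellar, gallery, kitchen]
Visit terrace → queue [annex, cellar, gallery, kitchen]
Visit annex → queue [cellar, gallery, kitchen]
Visit cellar → queue [gallery, kitchen]
Visit gallery → queue [kitchen]
Visit kitchen → queue []

den, chapel, closet, parlor, studio, foyer, library, nursery, terrace, annex, cellar, gallery, kitchen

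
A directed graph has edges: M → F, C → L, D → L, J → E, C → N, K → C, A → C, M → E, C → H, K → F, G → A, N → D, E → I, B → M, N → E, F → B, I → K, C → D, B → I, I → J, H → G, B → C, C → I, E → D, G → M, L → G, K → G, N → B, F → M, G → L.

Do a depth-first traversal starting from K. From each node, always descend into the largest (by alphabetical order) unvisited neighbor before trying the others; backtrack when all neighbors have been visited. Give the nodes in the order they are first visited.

Visit K
K → G
G → M
M → F
F → B
B → I
I → J
J → E
E → D
D → L
B → C
C → N
C → H
G → A

K, G, M, F, B, I, J, E, D, L, C, N, H, A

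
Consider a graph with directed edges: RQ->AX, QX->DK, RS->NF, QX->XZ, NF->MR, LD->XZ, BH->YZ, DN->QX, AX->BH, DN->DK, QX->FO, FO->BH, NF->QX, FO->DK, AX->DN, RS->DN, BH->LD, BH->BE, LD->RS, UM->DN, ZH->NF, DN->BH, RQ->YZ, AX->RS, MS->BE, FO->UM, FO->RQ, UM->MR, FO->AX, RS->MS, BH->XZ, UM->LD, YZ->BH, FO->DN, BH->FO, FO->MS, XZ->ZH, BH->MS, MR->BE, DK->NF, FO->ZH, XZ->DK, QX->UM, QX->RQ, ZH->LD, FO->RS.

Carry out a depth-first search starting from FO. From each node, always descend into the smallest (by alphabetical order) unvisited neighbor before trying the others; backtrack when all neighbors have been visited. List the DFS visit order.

FO, AX, BH, BE, LD, RS, DN, DK, NF, MR, QX, RQ, YZ, UM, XZ, ZH, MS

Visit FO
FO → AX
AX → BH
BH → BE
BH → LD
LD → RS
RS → DN
DN → DK
DK → NF
NF → MR
NF → QX
QX → RQ
RQ → YZ
QX → UM
QX → XZ
XZ → ZH
RS → MS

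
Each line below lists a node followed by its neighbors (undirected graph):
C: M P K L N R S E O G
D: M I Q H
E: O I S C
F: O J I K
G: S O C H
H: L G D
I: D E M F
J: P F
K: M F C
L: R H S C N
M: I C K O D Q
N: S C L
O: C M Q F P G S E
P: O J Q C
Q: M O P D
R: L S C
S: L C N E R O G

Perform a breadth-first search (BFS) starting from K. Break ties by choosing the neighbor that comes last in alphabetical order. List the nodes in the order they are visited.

K → M → F → C → Q → O → I → D → J → S → R → P → N → L → G → E → H

Visit K; enqueue M, F, C → queue [M, F, C]
Visit M; enqueue Q, O, I, D → queue [F, C, Q, O, I, D]
Visit F; enqueue J → queue [C, Q, O, I, D, J]
Visit C; enqueue S, R, P, N, L, G, E → queue [Q, O, I, D, J, S, R, P, N, L, G, E]
Visit Q → queue [O, I, D, J, S, R, P, N, L, G, E]
Visit O → queue [I, D, J, S, R, P, N, L, G, E]
Visit I → queue [D, J, S, R, P, N, L, G, E]
Visit D; enqueue H → queue [J, S, R, P, N, L, G, E, H]
Visit J → queue [S, R, P, N, L, G, E, H]
Visit S → queue [R, P, N, L, G, E, H]
Visit R → queue [P, N, L, G, E, H]
Visit P → queue [N, L, G, E, H]
Visit N → queue [L, G, E, H]
Visit L → queue [G, E, H]
Visit G → queue [E, H]
Visit E → queue [H]
Visit H → queue []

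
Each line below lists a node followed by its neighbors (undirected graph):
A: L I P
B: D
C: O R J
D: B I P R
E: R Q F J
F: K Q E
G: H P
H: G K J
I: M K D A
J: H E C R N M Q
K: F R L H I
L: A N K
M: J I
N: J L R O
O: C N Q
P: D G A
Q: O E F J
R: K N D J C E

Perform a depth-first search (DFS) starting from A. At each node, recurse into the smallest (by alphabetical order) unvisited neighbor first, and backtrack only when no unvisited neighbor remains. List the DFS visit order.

A, I, D, B, P, G, H, J, C, O, N, L, K, F, E, Q, R, M

Visit A
A → I
I → D
D → B
D → P
P → G
G → H
H → J
J → C
C → O
O → N
N → L
L → K
K → F
F → E
E → Q
E → R
J → M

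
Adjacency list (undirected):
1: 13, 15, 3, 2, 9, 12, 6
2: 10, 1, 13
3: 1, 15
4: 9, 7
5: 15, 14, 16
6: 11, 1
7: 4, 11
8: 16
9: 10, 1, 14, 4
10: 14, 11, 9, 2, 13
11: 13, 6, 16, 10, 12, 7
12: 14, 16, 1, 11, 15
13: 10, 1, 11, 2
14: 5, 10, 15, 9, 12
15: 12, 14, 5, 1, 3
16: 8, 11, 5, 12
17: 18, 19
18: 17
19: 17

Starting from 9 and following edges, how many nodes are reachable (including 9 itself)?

BFS from 9 visits: 9, 14, 10, 4, 1, 15, 12, 5, 13, 11, 2, 7, 6, 3, 16, 8
Reachable nodes: 16 of 19 total.

16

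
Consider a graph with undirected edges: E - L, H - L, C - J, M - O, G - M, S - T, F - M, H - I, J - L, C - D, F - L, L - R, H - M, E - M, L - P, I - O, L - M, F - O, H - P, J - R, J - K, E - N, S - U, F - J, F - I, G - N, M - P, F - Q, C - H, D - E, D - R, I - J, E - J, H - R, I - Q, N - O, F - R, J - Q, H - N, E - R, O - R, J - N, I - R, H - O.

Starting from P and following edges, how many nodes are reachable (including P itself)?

16

BFS from P visits: P, H, L, M, C, I, N, O, R, E, F, J, G, D, Q, K
Reachable nodes: 16 of 19 total.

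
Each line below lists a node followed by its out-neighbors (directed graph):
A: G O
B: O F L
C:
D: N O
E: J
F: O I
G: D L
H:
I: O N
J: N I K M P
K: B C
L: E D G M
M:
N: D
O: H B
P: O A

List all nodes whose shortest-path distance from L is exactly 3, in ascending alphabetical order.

Level 0: L
Level 1: D, E, G, M
Level 2: J, N, O
Level 3: B, H, I, K, P
Level 4: A, C, F

B, H, I, K, P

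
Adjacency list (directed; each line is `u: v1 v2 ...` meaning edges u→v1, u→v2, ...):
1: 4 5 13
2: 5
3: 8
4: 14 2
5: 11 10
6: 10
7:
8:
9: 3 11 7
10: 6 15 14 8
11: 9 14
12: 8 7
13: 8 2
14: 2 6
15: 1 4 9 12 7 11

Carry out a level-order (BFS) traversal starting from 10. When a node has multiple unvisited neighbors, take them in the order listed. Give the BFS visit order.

10 -> 6 -> 15 -> 14 -> 8 -> 1 -> 4 -> 9 -> 12 -> 7 -> 11 -> 2 -> 5 -> 13 -> 3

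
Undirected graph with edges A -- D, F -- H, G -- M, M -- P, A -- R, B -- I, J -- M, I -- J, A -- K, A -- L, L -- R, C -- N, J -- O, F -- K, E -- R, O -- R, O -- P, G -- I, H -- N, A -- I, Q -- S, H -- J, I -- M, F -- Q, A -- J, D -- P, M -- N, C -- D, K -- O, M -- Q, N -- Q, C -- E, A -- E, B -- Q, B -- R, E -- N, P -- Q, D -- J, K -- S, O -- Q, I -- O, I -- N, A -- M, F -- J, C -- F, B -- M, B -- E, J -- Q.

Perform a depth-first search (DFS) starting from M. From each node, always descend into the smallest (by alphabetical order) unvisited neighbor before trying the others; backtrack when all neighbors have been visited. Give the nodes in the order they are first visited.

Visit M
M → A
A → D
D → C
C → E
E → B
B → I
I → G
I → J
J → F
F → H
H → N
N → Q
Q → O
O → K
K → S
O → P
O → R
R → L

M A D C E B I G J F H N Q O K S P R L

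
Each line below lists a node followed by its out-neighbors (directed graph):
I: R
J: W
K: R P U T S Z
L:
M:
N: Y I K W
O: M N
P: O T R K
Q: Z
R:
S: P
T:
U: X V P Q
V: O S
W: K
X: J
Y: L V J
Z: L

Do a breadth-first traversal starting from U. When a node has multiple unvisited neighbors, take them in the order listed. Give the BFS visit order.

Visit U; enqueue X, V, P, Q → queue [X, V, P, Q]
Visit X; enqueue J → queue [V, P, Q, J]
Visit V; enqueue O, S → queue [P, Q, J, O, S]
Visit P; enqueue T, R, K → queue [Q, J, O, S, T, R, K]
Visit Q; enqueue Z → queue [J, O, S, T, R, K, Z]
Visit J; enqueue W → queue [O, S, T, R, K, Z, W]
Visit O; enqueue M, N → queue [S, T, R, K, Z, W, M, N]
Visit S → queue [T, R, K, Z, W, M, N]
Visit T → queue [R, K, Z, W, M, N]
Visit R → queue [K, Z, W, M, N]
Visit K → queue [Z, W, M, N]
Visit Z; enqueue L → queue [W, M, N, L]
Visit W → queue [M, N, L]
Visit M → queue [N, L]
Visit N; enqueue Y, I → queue [L, Y, I]
Visit L → queue [Y, I]
Visit Y → queue [I]
Visit I → queue []

U X V P Q J O S T R K Z W M N L Y I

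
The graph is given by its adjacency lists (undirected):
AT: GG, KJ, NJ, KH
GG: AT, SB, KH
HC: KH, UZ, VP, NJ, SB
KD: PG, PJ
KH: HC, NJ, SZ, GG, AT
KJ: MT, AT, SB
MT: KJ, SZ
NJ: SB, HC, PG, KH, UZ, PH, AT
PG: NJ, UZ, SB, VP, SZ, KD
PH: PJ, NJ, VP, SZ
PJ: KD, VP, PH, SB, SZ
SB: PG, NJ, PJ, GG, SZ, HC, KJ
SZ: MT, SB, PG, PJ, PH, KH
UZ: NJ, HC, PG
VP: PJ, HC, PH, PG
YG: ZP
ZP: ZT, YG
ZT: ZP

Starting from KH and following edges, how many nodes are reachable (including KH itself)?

15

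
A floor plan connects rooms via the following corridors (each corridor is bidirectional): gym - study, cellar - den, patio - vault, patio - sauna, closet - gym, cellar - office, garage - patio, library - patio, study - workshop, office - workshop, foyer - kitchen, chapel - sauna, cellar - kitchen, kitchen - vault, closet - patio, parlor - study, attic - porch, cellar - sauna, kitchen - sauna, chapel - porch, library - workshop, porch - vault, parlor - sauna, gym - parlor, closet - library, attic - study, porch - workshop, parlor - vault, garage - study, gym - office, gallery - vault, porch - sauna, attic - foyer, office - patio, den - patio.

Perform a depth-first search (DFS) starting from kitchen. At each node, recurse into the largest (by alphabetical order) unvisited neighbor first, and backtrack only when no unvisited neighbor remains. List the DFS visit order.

Visit kitchen
kitchen → vault
vault → porch
porch → workshop
workshop → study
study → parlor
parlor → sauna
sauna → patio
patio → office
office → gym
gym → closet
closet → library
office → cellar
cellar → den
patio → garage
sauna → chapel
study → attic
attic → foyer
vault → gallery

kitchen -> vault -> porch -> workshop -> study -> parlor -> sauna -> patio -> office -> gym -> closet -> library -> cellar -> den -> garage -> chapel -> attic -> foyer -> gallery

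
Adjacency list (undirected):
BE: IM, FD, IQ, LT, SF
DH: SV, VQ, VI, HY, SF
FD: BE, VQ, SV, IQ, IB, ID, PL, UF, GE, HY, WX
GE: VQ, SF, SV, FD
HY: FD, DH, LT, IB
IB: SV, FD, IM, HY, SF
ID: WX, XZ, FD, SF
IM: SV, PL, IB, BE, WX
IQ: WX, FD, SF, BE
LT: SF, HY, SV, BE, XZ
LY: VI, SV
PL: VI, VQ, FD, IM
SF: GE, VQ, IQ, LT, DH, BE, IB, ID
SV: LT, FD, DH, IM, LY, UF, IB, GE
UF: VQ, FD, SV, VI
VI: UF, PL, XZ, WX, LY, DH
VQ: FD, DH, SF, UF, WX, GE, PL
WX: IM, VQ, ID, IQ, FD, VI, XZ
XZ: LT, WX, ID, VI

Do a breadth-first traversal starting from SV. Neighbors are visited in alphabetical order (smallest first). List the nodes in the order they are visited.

SV -> DH -> FD -> GE -> IB -> IM -> LT -> LY -> UF -> HY -> SF -> VI -> VQ -> BE -> ID -> IQ -> PL -> WX -> XZ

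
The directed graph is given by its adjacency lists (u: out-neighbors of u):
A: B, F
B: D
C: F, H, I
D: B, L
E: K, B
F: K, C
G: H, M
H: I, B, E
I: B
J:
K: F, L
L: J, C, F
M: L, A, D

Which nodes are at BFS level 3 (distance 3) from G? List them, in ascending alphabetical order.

Level 0: G
Level 1: H, M
Level 2: A, B, D, E, I, L
Level 3: C, F, J, K

C, F, J, K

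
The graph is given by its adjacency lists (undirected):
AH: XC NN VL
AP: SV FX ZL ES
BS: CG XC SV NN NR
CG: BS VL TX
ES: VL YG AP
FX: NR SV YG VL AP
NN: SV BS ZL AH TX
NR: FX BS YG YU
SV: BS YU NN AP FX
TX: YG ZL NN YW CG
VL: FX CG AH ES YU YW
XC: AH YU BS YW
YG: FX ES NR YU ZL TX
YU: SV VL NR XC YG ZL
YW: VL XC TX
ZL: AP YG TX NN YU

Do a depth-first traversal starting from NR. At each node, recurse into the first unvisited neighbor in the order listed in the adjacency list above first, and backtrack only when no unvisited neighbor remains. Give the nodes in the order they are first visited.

NR → FX → SV → BS → CG → VL → AH → XC → YU → YG → ES → AP → ZL → TX → NN → YW

Visit NR
NR → FX
FX → SV
SV → BS
BS → CG
CG → VL
VL → AH
AH → XC
XC → YU
YU → YG
YG → ES
ES → AP
AP → ZL
ZL → TX
TX → NN
TX → YW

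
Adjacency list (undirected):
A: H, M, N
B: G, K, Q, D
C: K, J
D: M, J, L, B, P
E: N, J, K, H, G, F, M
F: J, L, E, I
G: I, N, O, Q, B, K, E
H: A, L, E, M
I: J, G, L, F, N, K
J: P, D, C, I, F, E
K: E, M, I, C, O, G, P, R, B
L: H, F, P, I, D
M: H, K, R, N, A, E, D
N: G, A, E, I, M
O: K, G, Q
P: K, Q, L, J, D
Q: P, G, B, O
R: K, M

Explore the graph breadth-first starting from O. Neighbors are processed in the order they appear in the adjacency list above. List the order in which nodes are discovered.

O -> K -> G -> Q -> E -> M -> I -> C -> P -> R -> B -> N -> J -> H -> F -> A -> D -> L

Visit O; enqueue K, G, Q → queue [K, G, Q]
Visit K; enqueue E, M, I, C, P, R, B → queue [G, Q, E, M, I, C, P, R, B]
Visit G; enqueue N → queue [Q, E, M, I, C, P, R, B, N]
Visit Q → queue [E, M, I, C, P, R, B, N]
Visit E; enqueue J, H, F → queue [M, I, C, P, R, B, N, J, H, F]
Visit M; enqueue A, D → queue [I, C, P, R, B, N, J, H, F, A, D]
Visit I; enqueue L → queue [C, P, R, B, N, J, H, F, A, D, L]
Visit C → queue [P, R, B, N, J, H, F, A, D, L]
Visit P → queue [R, B, N, J, H, F, A, D, L]
Visit R → queue [B, N, J, H, F, A, D, L]
Visit B → queue [N, J, H, F, A, D, L]
Visit N → queue [J, H, F, A, D, L]
Visit J → queue [H, F, A, D, L]
Visit H → queue [F, A, D, L]
Visit F → queue [A, D, L]
Visit A → queue [D, L]
Visit D → queue [L]
Visit L → queue []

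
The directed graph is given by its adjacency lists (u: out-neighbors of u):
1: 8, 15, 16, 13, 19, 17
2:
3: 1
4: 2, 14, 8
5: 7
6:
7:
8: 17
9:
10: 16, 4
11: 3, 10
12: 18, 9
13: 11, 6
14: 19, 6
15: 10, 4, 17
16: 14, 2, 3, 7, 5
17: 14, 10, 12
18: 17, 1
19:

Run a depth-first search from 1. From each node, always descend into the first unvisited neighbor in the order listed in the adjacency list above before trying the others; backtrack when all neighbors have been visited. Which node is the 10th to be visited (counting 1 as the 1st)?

3

Visit 1
1 → 8
8 → 17
17 → 14
14 → 19
14 → 6
17 → 10
10 → 16
16 → 2
16 → 3
16 → 7
16 → 5
10 → 4
17 → 12
12 → 18
12 → 9
1 → 15
1 → 13
13 → 11

Visit order: 1, 8, 17, 14, 19, 6, 10, 16, 2, 3, 7, 5, 4, 12, 18, 9, 15, 13, 11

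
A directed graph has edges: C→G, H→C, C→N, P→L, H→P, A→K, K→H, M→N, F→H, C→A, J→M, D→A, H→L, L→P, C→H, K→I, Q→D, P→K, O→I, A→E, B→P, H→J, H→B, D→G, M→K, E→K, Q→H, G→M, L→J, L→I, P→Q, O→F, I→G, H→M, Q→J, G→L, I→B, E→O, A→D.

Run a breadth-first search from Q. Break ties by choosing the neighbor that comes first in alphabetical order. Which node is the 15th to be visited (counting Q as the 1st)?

Visit Q; enqueue D, H, J → queue [D, H, J]
Visit D; enqueue A, G → queue [H, J, A, G]
Visit H; enqueue B, C, L, M, P → queue [J, A, G, B, C, L, M, P]
Visit J → queue [A, G, B, C, L, M, P]
Visit A; enqueue E, K → queue [G, B, C, L, M, P, E, K]
Visit G → queue [B, C, L, M, P, E, K]
Visit B → queue [C, L, M, P, E, K]
Visit C; enqueue N → queue [L, M, P, E, K, N]
Visit L; enqueue I → queue [M, P, E, K, N, I]
Visit M → queue [P, E, K, N, I]
Visit P → queue [E, K, N, I]
Visit E; enqueue O → queue [K, N, I, O]
Visit K → queue [N, I, O]
Visit N → queue [I, O]
Visit I → queue [O]
Visit O; enqueue F → queue [F]
Visit F → queue []

Visit order: Q, D, H, J, A, G, B, C, L, M, P, E, K, N, I, O, F

I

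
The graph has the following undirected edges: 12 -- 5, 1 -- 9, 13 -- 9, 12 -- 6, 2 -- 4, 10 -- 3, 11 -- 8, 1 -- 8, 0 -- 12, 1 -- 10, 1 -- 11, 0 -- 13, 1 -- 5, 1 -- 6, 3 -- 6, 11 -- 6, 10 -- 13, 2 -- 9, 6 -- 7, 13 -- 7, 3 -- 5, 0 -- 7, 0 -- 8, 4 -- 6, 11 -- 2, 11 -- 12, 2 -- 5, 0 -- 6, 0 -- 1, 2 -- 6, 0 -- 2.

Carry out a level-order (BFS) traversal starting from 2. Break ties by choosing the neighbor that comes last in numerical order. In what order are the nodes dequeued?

2, 11, 9, 6, 5, 4, 0, 12, 8, 1, 13, 7, 3, 10

Visit 2; enqueue 11, 9, 6, 5, 4, 0 → queue [11, 9, 6, 5, 4, 0]
Visit 11; enqueue 12, 8, 1 → queue [9, 6, 5, 4, 0, 12, 8, 1]
Visit 9; enqueue 13 → queue [6, 5, 4, 0, 12, 8, 1, 13]
Visit 6; enqueue 7, 3 → queue [5, 4, 0, 12, 8, 1, 13, 7, 3]
Visit 5 → queue [4, 0, 12, 8, 1, 13, 7, 3]
Visit 4 → queue [0, 12, 8, 1, 13, 7, 3]
Visit 0 → queue [12, 8, 1, 13, 7, 3]
Visit 12 → queue [8, 1, 13, 7, 3]
Visit 8 → queue [1, 13, 7, 3]
Visit 1; enqueue 10 → queue [13, 7, 3, 10]
Visit 13 → queue [7, 3, 10]
Visit 7 → queue [3, 10]
Visit 3 → queue [10]
Visit 10 → queue []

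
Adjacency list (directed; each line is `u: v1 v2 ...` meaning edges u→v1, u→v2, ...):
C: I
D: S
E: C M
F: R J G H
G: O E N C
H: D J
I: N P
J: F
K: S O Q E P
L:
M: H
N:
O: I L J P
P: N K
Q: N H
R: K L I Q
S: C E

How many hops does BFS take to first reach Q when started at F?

2

Level 0: F
Level 1: G, H, J, R
Level 2: C, D, E, I, K, L, N, O, Q
Level 3: M, P, S
Q first appears at level 2.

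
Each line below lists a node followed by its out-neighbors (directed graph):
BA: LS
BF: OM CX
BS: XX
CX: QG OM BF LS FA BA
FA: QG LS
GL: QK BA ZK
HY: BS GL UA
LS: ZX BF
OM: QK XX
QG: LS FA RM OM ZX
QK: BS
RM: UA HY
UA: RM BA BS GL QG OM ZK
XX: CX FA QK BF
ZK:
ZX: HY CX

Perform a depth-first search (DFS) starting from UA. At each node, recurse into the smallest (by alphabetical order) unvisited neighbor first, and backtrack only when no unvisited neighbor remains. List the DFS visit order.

UA → BA → LS → BF → CX → FA → QG → OM → QK → BS → XX → RM → HY → GL → ZK → ZX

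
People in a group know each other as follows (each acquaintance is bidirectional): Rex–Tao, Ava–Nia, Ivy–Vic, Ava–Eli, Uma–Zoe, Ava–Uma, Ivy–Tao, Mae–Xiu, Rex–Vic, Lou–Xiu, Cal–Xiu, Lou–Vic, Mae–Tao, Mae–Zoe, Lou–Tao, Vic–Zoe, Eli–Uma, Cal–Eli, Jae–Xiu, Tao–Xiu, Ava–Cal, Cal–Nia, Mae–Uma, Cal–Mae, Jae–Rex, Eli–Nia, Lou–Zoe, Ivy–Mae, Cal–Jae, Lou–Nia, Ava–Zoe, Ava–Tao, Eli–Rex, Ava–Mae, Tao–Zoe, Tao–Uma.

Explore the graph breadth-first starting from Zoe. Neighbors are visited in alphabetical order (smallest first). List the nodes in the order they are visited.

Zoe -> Ava -> Lou -> Mae -> Tao -> Uma -> Vic -> Cal -> Eli -> Nia -> Xiu -> Ivy -> Rex -> Jae

Visit Zoe; enqueue Ava, Lou, Mae, Tao, Uma, Vic → queue [Ava, Lou, Mae, Tao, Uma, Vic]
Visit Ava; enqueue Cal, Eli, Nia → queue [Lou, Mae, Tao, Uma, Vic, Cal, Eli, Nia]
Visit Lou; enqueue Xiu → queue [Mae, Tao, Uma, Vic, Cal, Eli, Nia, Xiu]
Visit Mae; enqueue Ivy → queue [Tao, Uma, Vic, Cal, Eli, Nia, Xiu, Ivy]
Visit Tao; enqueue Rex → queue [Uma, Vic, Cal, Eli, Nia, Xiu, Ivy, Rex]
Visit Uma → queue [Vic, Cal, Eli, Nia, Xiu, Ivy, Rex]
Visit Vic → queue [Cal, Eli, Nia, Xiu, Ivy, Rex]
Visit Cal; enqueue Jae → queue [Eli, Nia, Xiu, Ivy, Rex, Jae]
Visit Eli → queue [Nia, Xiu, Ivy, Rex, Jae]
Visit Nia → queue [Xiu, Ivy, Rex, Jae]
Visit Xiu → queue [Ivy, Rex, Jae]
Visit Ivy → queue [Rex, Jae]
Visit Rex → queue [Jae]
Visit Jae → queue []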